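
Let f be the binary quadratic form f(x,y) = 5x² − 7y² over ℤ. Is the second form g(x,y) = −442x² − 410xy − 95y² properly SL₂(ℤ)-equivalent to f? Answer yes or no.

D₁ = 140, D₂ = 140
river cycle of f (length 2): (5, 10, -2), (-2, 10, 5)
river cycle of g (length 2): (-2, 10, 5), (5, 10, -2)
cycles coincide ⇒ equivalent

yes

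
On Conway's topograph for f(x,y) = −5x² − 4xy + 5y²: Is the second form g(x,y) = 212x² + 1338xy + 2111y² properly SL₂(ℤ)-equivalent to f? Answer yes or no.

D₁ = 116, D₂ = 116
river cycle of f (length 10): (5, 4, -5), (-5, 6, 4), (4, 10, -1), (-1, 10, 4), (4, 6, -5), (-5, 4, 5), (5, 6, -4), (-4, 10, 1), (1, 10, -4), (-4, 6, 5)
river cycle of g (length 10): (5, 4, -5), (-5, 6, 4), (4, 10, -1), (-1, 10, 4), (4, 6, -5), (-5, 4, 5), (5, 6, -4), (-4, 10, 1), (1, 10, -4), (-4, 6, 5)
cycles coincide ⇒ equivalent

yes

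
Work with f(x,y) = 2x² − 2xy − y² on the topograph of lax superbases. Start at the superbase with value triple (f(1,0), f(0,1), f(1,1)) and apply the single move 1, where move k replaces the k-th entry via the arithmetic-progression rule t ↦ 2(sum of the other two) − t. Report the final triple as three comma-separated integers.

start (2,-1,-1) = (f(1,0),f(0,1),f(1,1))
replace slot 1: 2·((-1)+(-1)) − 2 = -6 → (-6,-1,-1)

-6,-1,-1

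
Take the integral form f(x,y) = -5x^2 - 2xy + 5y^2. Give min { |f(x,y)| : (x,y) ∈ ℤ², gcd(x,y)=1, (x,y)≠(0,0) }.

descent: ρ → (5,2,-5)  [lands on river]
river: ρ → (-5,8,2)
river: ρ → (2,8,-5)
river: ρ → (-5,2,5)
river: ρ → (5,8,-2)
river: ρ → (-2,8,5)
closes: descent 1, river 6
min |a| on river = 2

2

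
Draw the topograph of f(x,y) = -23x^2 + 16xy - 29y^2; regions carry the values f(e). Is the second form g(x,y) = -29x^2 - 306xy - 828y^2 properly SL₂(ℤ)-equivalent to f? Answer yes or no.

D₁ = -2412, D₂ = -2412
f is negative-definite; reduce −f:
−f: reduced (well bottom): (23,-16,29) with a≤c, −a<b≤a
flip sign back: reduced form of f is (-23,16,-29)
g is negative-definite; reduce −g:
−g: translate: b→16 (≡306 mod 58), so (29,306,828)→(29,16,23)
−g: flip: (29,16,23)→(23,-16,29)
−g: reduced (well bottom): (23,-16,29) with a≤c, −a<b≤a
flip sign back: reduced form of g is (-23,16,-29)
reduced forms (-23, 16, -29) vs (-23, 16, -29) ⇒ equivalent

yes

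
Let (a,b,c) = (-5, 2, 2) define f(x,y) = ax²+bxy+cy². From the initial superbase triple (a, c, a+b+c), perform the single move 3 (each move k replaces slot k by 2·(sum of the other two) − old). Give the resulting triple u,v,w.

start (-5,2,-1) = (f(1,0),f(0,1),f(1,1))
replace slot 3: 2·((-5)+2) − (-1) = -5 → (-5,2,-5)

-5,2,-5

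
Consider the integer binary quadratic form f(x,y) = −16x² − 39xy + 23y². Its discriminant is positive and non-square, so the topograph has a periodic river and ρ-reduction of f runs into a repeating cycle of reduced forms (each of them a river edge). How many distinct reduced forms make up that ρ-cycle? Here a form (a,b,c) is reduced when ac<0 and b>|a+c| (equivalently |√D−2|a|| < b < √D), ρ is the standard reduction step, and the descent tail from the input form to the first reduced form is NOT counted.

D = 2993, ⌊√D⌋ = 54
descent: ρ → (23,39,-16)  [lands on river]
river: ρ → (-16,25,37)
river: ρ → (37,49,-4)
river: ρ → (-4,47,49)
river: ρ → (49,51,-2)
river: ρ → (-2,53,23)
ρ-cycle length = 6 (tail of 1 descent step not counted)

6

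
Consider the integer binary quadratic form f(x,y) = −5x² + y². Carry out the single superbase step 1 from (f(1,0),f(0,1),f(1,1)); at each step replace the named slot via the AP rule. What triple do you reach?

start (-5,1,-4) = (f(1,0),f(0,1),f(1,1))
replace slot 1: 2·(1+(-4)) − (-5) = -1 → (-1,1,-4)

-1,1,-4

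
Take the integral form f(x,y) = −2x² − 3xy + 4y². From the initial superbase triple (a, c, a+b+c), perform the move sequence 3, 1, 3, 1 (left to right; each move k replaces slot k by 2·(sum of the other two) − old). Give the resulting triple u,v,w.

start (-2,4,-1) = (f(1,0),f(0,1),f(1,1))
replace slot 3: 2·((-2)+4) − (-1) = 5 → (-2,4,5)
replace slot 1: 2·(4+5) − (-2) = 20 → (20,4,5)
replace slot 3: 2·(20+4) − 5 = 43 → (20,4,43)
replace slot 1: 2·(4+43) − 20 = 74 → (74,4,43)

74,4,43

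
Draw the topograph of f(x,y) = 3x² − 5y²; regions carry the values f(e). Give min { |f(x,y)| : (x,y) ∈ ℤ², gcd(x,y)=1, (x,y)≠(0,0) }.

descent: ρ → (-5,0,3)
descent: ρ → (3,6,-2)  [lands on river]
river: ρ → (-2,6,3)
closes: descent 2, river 2
min |a| on river = 2

2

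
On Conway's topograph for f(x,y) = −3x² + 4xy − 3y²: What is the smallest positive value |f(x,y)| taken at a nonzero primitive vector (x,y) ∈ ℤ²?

translate: b→2 (≡-4 mod 6), so (3,-4,3)→(3,2,2)
flip: (3,2,2)→(2,-2,3)
translate: b→2 (≡-2 mod 4), so (2,-2,3)→(2,2,3)
reduced (well bottom): (2,2,3) with a≤c, −a<b≤a
well minimum |f| = |-2| = 2 (negative-definite)

2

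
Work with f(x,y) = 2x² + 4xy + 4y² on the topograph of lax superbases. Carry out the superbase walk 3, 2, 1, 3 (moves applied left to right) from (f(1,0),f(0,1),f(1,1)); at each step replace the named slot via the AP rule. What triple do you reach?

start (2,4,10) = (f(1,0),f(0,1),f(1,1))
replace slot 3: 2·(2+4) − 10 = 2 → (2,4,2)
replace slot 2: 2·(2+2) − 4 = 4 → (2,4,2)
replace slot 1: 2·(4+2) − 2 = 10 → (10,4,2)
replace slot 3: 2·(10+4) − 2 = 26 → (10,4,26)

10,4,26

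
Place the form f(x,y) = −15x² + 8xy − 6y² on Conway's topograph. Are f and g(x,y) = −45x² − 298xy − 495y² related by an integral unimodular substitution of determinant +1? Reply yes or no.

D₁ = -296, D₂ = -296
f is negative-definite; reduce −f:
−f: flip: (15,-8,6)→(6,8,15)
−f: translate: b→-4 (≡8 mod 12), so (6,8,15)→(6,-4,13)
−f: reduced (well bottom): (6,-4,13) with a≤c, −a<b≤a
flip sign back: reduced form of f is (-6,4,-13)
g is negative-definite; reduce −g:
−g: translate: b→28 (≡298 mod 90), so (45,298,495)→(45,28,6)
−g: flip: (45,28,6)→(6,-28,45)
−g: translate: b→-4 (≡-28 mod 12), so (6,-28,45)→(6,-4,13)
−g: reduced (well bottom): (6,-4,13) with a≤c, −a<b≤a
flip sign back: reduced form of g is (-6,4,-13)
reduced forms (-6, 4, -13) vs (-6, 4, -13) ⇒ equivalent

yes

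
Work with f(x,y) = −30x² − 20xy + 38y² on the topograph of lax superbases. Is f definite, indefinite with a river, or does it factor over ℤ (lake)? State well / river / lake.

D = b²−4ac = (-20)² − 4·(-30)·38 = 4960
D > 0 non-square ⇒ indefinite ⇒ periodic river

river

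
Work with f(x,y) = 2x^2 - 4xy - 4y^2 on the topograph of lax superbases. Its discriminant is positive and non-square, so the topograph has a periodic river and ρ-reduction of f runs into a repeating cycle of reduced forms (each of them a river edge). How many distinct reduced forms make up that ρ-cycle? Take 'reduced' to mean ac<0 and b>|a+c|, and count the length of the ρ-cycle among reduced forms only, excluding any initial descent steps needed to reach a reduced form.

D = 48, ⌊√D⌋ = 6
descent: ρ → (-4,4,2)  [lands on river]
river: ρ → (2,4,-4)
ρ-cycle length = 2 (tail of 1 descent step not counted)

2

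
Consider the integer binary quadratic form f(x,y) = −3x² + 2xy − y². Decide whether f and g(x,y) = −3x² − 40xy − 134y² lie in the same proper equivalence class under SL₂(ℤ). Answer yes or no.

D₁ = -8, D₂ = -8
f is negative-definite; reduce −f:
−f: flip: (3,-2,1)→(1,2,3)
−f: translate: b→0 (≡2 mod 2), so (1,2,3)→(1,0,2)
−f: reduced (well bottom): (1,0,2) with a≤c, −a<b≤a
flip sign back: reduced form of f is (-1,0,-2)
g is negative-definite; reduce −g:
−g: translate: b→-2 (≡40 mod 6), so (3,40,134)→(3,-2,1)
−g: flip: (3,-2,1)→(1,2,3)
−g: translate: b→0 (≡2 mod 2), so (1,2,3)→(1,0,2)
−g: reduced (well bottom): (1,0,2) with a≤c, −a<b≤a
flip sign back: reduced form of g is (-1,0,-2)
reduced forms (-1, 0, -2) vs (-1, 0, -2) ⇒ equivalent

yes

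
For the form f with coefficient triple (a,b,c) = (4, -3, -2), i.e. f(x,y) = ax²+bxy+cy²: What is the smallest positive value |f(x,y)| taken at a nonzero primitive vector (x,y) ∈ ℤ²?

descent: ρ → (-2,3,4)  [lands on river]
river: ρ → (4,5,-1)
river: ρ → (-1,5,4)
river: ρ → (4,3,-2)
river: ρ → (-2,5,2)
river: ρ → (2,3,-4)
river: ρ → (-4,5,1)
river: ρ → (1,5,-4)
river: ρ → (-4,3,2)
river: ρ → (2,5,-2)
closes: descent 1, river 10
min |a| on river = 1

1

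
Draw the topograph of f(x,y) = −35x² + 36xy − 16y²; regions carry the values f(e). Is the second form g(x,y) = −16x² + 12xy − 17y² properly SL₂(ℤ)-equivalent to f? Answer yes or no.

D₁ = -944, D₂ = -944
f is negative-definite; reduce −f:
−f: translate: b→34 (≡-36 mod 70), so (35,-36,16)→(35,34,15)
−f: flip: (35,34,15)→(15,-34,35)
−f: translate: b→-4 (≡-34 mod 30), so (15,-34,35)→(15,-4,16)
−f: reduced (well bottom): (15,-4,16) with a≤c, −a<b≤a
flip sign back: reduced form of f is (-15,4,-16)
g is negative-definite; reduce −g:
−g: reduced (well bottom): (16,-12,17) with a≤c, −a<b≤a
flip sign back: reduced form of g is (-16,12,-17)
reduced forms (-15, 4, -16) vs (-16, 12, -17) ⇒ inequivalent

no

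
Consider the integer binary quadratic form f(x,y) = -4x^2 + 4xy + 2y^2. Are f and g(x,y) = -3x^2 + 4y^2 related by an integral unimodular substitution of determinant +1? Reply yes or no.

D₁ = 48, D₂ = 48
river cycle of f (length 2): (2, 4, -4), (-4, 4, 2)
river cycle of g (length 2): (-3, 6, 1), (1, 6, -3)
cycles differ ⇒ inequivalent

no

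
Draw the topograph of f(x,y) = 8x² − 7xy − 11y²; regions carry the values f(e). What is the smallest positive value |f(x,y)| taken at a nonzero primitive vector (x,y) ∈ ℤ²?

descent: ρ → (-11,7,8)  [lands on river]
river: ρ → (8,9,-10)
river: ρ → (-10,11,7)
river: ρ → (7,17,-4)
river: ρ → (-4,15,11)
river: ρ → (11,7,-8)
river: ρ → (-8,9,10)
river: ρ → (10,11,-7)
river: ρ → (-7,17,4)
river: ρ → (4,15,-11)
closes: descent 1, river 10
min |a| on river = 4

4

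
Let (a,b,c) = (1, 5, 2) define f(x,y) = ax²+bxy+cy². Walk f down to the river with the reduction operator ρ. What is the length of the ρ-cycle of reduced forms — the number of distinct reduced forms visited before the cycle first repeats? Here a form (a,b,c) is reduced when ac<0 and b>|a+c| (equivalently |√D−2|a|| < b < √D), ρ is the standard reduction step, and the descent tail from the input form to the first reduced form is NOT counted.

D = 17, ⌊√D⌋ = 4
descent: ρ → (2,3,-1)  [lands on river]
river: ρ → (-1,3,2)
river: ρ → (2,1,-2)
river: ρ → (-2,3,1)
river: ρ → (1,3,-2)
river: ρ → (-2,1,2)
ρ-cycle length = 6 (tail of 1 descent step not counted)

6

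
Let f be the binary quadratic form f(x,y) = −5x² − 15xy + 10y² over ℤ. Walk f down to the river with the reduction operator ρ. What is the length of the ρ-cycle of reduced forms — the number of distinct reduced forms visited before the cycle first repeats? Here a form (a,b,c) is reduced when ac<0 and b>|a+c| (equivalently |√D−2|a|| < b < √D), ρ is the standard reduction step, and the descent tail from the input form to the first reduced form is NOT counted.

D = 425, ⌊√D⌋ = 20
descent: ρ → (10,15,-5)  [lands on river]
river: ρ → (-5,15,10)
river: ρ → (10,5,-10)
river: ρ → (-10,15,5)
river: ρ → (5,15,-10)
river: ρ → (-10,5,10)
ρ-cycle length = 6 (tail of 1 descent step not counted)

6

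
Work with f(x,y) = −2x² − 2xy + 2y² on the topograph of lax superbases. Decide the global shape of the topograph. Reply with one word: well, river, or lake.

D = b²−4ac = (-2)² − 4·(-2)·2 = 20
D > 0 non-square ⇒ indefinite ⇒ periodic river

river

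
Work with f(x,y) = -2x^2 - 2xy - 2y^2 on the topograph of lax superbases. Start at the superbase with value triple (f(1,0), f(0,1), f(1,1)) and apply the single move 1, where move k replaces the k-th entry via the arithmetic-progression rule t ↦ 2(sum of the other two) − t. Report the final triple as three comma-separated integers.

start (-2,-2,-6) = (f(1,0),f(0,1),f(1,1))
replace slot 1: 2·((-2)+(-6)) − (-2) = -14 → (-14,-2,-6)

-14,-2,-6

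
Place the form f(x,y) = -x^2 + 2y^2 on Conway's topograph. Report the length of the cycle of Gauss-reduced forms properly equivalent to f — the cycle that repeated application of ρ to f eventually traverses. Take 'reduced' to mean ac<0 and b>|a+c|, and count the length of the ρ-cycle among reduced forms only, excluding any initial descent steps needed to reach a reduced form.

D = 8, ⌊√D⌋ = 2
descent: ρ → (2,0,-1)
descent: ρ → (-1,2,1)  [lands on river]
river: ρ → (1,2,-1)
ρ-cycle length = 2 (tail of 2 descent steps not counted)

2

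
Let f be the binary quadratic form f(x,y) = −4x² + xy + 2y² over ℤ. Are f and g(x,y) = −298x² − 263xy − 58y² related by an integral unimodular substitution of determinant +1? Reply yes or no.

D₁ = 33, D₂ = 33
river cycle of f (length 4): (2, 3, -3), (-3, 3, 2), (2, 5, -1), (-1, 5, 2)
river cycle of g (length 4): (2, 3, -3), (-3, 3, 2), (2, 5, -1), (-1, 5, 2)
cycles coincide ⇒ equivalent

yes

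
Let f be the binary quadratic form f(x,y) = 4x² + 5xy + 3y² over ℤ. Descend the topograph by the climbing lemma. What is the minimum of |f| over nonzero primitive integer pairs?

translate: b→-3 (≡5 mod 8), so (4,5,3)→(4,-3,2)
flip: (4,-3,2)→(2,3,4)
translate: b→-1 (≡3 mod 4), so (2,3,4)→(2,-1,3)
reduced (well bottom): (2,-1,3) with a≤c, −a<b≤a
well minimum = a = 2

2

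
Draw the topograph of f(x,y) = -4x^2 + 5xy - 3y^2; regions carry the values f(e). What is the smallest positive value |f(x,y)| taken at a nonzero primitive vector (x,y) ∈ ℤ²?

translate: b→3 (≡-5 mod 8), so (4,-5,3)→(4,3,2)
flip: (4,3,2)→(2,-3,4)
translate: b→1 (≡-3 mod 4), so (2,-3,4)→(2,1,3)
reduced (well bottom): (2,1,3) with a≤c, −a<b≤a
well minimum |f| = |-2| = 2 (negative-definite)

2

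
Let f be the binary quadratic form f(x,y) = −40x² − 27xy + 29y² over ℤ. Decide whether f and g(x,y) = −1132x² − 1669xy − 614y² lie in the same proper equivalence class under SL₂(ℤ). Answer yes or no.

D₁ = 5369, D₂ = 5369
river cycle of f (length 14): (29, 27, -40), (-40, 53, 16), (16, 43, -55), (-55, 67, 4), (4, 69, -38), (-38, 7, 35), (35, 63, -10), (-10, 57, 53), (53, 49, -14), (-14, 63, 25), … (4 more)
river cycle of g (length 14): (16, 43, -55), (-55, 67, 4), (4, 69, -38), (-38, 7, 35), (35, 63, -10), (-10, 57, 53), (53, 49, -14), (-14, 63, 25), (25, 37, -40), (-40, 43, 22), … (4 more)
cycles coincide ⇒ equivalent

yes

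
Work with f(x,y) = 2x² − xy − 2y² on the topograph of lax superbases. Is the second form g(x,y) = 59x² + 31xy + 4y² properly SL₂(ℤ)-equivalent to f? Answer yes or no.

D₁ = 17, D₂ = 17
river cycle of f (length 6): (-2, 1, 2), (2, 3, -1), (-1, 3, 2), (2, 1, -2), (-2, 3, 1), (1, 3, -2)
river cycle of g (length 6): (-1, 3, 2), (2, 1, -2), (-2, 3, 1), (1, 3, -2), (-2, 1, 2), (2, 3, -1)
cycles coincide ⇒ equivalent

yes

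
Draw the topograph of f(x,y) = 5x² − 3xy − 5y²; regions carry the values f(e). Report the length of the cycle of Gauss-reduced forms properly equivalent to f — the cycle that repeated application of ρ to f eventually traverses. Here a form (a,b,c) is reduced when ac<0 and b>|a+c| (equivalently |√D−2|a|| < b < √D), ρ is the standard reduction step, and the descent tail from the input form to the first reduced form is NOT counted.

D = 109, ⌊√D⌋ = 10
descent: ρ → (-5,3,5)  [lands on river]
river: ρ → (5,7,-3)
river: ρ → (-3,5,7)
river: ρ → (7,9,-1)
river: ρ → (-1,9,7)
river: ρ → (7,5,-3)
river: ρ → (-3,7,5)
river: ρ → (5,3,-5)
river: ρ → (-5,7,3)
river: ρ → (3,5,-7)
river: ρ → (-7,9,1)
river: ρ → (1,9,-7)
river: ρ → (-7,5,3)
river: ρ → (3,7,-5)
ρ-cycle length = 14 (tail of 1 descent step not counted)

14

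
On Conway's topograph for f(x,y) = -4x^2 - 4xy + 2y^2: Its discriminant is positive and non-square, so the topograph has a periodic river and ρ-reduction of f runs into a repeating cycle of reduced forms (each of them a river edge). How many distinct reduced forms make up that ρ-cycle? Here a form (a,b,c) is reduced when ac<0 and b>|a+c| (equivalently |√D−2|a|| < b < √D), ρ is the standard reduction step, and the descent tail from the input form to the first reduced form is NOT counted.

D = 48, ⌊√D⌋ = 6
descent: ρ → (2,4,-4)  [lands on river]
river: ρ → (-4,4,2)
ρ-cycle length = 2 (tail of 1 descent step not counted)

2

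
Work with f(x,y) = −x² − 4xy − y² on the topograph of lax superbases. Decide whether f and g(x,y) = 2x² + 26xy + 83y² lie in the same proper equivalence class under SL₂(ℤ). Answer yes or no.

D₁ = 12, D₂ = 12
river cycle of f (length 2): (-1, 2, 2), (2, 2, -1)
river cycle of g (length 2): (2, 2, -1), (-1, 2, 2)
cycles coincide ⇒ equivalent

yes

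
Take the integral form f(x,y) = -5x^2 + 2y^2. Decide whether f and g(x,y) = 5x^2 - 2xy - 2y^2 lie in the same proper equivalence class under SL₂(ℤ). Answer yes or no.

D₁ = 40, D₂ = 44
discriminants differ ⇒ not SL₂(ℤ)-equivalent

no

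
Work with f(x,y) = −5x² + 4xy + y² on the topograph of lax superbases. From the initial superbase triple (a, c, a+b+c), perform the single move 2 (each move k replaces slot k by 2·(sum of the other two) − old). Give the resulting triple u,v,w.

start (-5,1,0) = (f(1,0),f(0,1),f(1,1))
replace slot 2: 2·((-5)+0) − 1 = -11 → (-5,-11,0)

-5,-11,0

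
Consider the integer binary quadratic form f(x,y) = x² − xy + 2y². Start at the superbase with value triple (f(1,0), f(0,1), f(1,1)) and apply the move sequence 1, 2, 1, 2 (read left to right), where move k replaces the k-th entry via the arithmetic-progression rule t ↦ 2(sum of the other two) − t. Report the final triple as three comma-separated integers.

start (1,2,2) = (f(1,0),f(0,1),f(1,1))
replace slot 1: 2·(2+2) − 1 = 7 → (7,2,2)
replace slot 2: 2·(7+2) − 2 = 16 → (7,16,2)
replace slot 1: 2·(16+2) − 7 = 29 → (29,16,2)
replace slot 2: 2·(29+2) − 16 = 46 → (29,46,2)

29,46,2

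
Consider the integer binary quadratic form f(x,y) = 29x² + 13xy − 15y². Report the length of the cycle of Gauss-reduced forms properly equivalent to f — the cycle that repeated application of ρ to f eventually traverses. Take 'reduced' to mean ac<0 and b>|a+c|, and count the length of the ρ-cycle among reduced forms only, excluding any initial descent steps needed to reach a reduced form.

D = 1909, ⌊√D⌋ = 43
descent: ρ → (-15,17,27)  [lands on river]
river: ρ → (27,37,-5)
river: ρ → (-5,43,3)
river: ρ → (3,41,-19)
river: ρ → (-19,35,9)
river: ρ → (9,37,-15)
river: ρ → (-15,23,23)
river: ρ → (23,23,-15)
river: ρ → (-15,37,9)
river: ρ → (9,35,-19)
river: ρ → (-19,41,3)
river: ρ → (3,43,-5)
river: ρ → (-5,37,27)
river: ρ → (27,17,-15)
river: ρ → (-15,43,1)
river: ρ → (1,43,-15)
ρ-cycle length = 16 (tail of 1 descent step not counted)

16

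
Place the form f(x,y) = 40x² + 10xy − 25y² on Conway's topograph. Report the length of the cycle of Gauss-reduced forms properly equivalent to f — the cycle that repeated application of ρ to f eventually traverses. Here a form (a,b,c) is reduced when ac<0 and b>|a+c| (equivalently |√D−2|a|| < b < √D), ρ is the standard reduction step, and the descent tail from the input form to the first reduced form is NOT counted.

D = 4100, ⌊√D⌋ = 64
descent: ρ → (-25,40,25)  [lands on river]
river: ρ → (25,60,-5)
river: ρ → (-5,60,25)
river: ρ → (25,40,-25)
river: ρ → (-25,60,5)
river: ρ → (5,60,-25)
ρ-cycle length = 6 (tail of 1 descent step not counted)

6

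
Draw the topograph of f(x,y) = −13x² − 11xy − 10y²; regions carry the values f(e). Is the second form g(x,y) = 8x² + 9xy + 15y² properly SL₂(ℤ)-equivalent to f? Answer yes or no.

D₁ = -399, D₂ = -399
f is negative-definite; reduce −f:
−f: flip: (13,11,10)→(10,-11,13)
−f: translate: b→9 (≡-11 mod 20), so (10,-11,13)→(10,9,12)
−f: reduced (well bottom): (10,9,12) with a≤c, −a<b≤a
flip sign back: reduced form of f is (-10,-9,-12)
g: translate: b→-7 (≡9 mod 16), so (8,9,15)→(8,-7,14)
g: reduced (well bottom): (8,-7,14) with a≤c, −a<b≤a
reduced forms (-10, -9, -12) vs (8, -7, 14) ⇒ inequivalent

no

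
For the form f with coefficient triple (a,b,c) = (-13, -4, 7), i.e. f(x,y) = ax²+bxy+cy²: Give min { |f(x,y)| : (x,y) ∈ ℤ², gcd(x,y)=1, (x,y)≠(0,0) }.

descent: ρ → (7,18,-2)  [lands on river]
river: ρ → (-2,18,7)
river: ρ → (7,10,-10)
river: ρ → (-10,10,7)
closes: descent 1, river 4
min |a| on river = 2

2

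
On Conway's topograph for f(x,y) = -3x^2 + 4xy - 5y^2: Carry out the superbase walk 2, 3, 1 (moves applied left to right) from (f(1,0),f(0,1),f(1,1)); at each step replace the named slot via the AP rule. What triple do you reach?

start (-3,-5,-4) = (f(1,0),f(0,1),f(1,1))
replace slot 2: 2·((-3)+(-4)) − (-5) = -9 → (-3,-9,-4)
replace slot 3: 2·((-3)+(-9)) − (-4) = -20 → (-3,-9,-20)
replace slot 1: 2·((-9)+(-20)) − (-3) = -55 → (-55,-9,-20)

-55,-9,-20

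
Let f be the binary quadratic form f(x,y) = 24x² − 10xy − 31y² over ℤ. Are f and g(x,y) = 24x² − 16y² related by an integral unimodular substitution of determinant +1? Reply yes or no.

D₁ = 3076, D₂ = 1536
discriminants differ ⇒ not SL₂(ℤ)-equivalent

no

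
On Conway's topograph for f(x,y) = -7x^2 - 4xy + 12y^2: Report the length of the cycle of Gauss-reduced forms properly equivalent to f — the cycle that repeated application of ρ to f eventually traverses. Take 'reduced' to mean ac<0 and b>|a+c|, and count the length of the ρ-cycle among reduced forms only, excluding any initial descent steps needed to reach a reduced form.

D = 352, ⌊√D⌋ = 18
descent: ρ → (12,4,-7)
descent: ρ → (-7,10,9)  [lands on river]
river: ρ → (9,8,-8)
river: ρ → (-8,8,9)
river: ρ → (9,10,-7)
river: ρ → (-7,18,1)
river: ρ → (1,18,-7)
ρ-cycle length = 6 (tail of 2 descent steps not counted)

6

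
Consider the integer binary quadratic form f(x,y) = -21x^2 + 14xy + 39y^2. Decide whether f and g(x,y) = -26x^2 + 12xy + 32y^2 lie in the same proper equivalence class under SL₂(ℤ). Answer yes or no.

D₁ = 3472, D₂ = 3472
river cycle of f (length 16): (-21, 56, 4), (4, 56, -21), (-21, 28, 32), (32, 36, -17), (-17, 32, 36), (36, 40, -13), (-13, 38, 39), (39, 40, -12), (-12, 56, 7), (7, 56, -12), … (6 more)
river cycle of g (length 16): (32, 52, -6), (-6, 56, 14), (14, 56, -6), (-6, 52, 32), (32, 12, -26), (-26, 40, 18), (18, 32, -34), (-34, 36, 16), (16, 28, -42), (-42, 56, 2), … (6 more)
cycles differ ⇒ inequivalent

no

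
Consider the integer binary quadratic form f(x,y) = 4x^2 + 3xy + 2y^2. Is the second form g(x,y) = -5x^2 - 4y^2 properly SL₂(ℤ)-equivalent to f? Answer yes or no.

D₁ = -23, D₂ = -80
discriminants differ ⇒ not SL₂(ℤ)-equivalent

no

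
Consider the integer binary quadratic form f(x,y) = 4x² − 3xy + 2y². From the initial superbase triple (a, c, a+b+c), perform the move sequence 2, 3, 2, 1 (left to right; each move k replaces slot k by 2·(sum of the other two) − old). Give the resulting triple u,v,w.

start (4,2,3) = (f(1,0),f(0,1),f(1,1))
replace slot 2: 2·(4+3) − 2 = 12 → (4,12,3)
replace slot 3: 2·(4+12) − 3 = 29 → (4,12,29)
replace slot 2: 2·(4+29) − 12 = 54 → (4,54,29)
replace slot 1: 2·(54+29) − 4 = 162 → (162,54,29)

162,54,29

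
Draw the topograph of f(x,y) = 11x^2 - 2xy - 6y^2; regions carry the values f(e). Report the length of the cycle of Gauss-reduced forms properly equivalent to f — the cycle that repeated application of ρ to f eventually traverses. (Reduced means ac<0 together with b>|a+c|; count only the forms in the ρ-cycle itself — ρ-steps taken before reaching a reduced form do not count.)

D = 268, ⌊√D⌋ = 16
descent: ρ → (-6,14,3)  [lands on river]
river: ρ → (3,16,-1)
river: ρ → (-1,16,3)
river: ρ → (3,14,-6)
river: ρ → (-6,10,7)
river: ρ → (7,4,-9)
river: ρ → (-9,14,2)
river: ρ → (2,14,-9)
river: ρ → (-9,4,7)
river: ρ → (7,10,-6)
ρ-cycle length = 10 (tail of 1 descent step not counted)

10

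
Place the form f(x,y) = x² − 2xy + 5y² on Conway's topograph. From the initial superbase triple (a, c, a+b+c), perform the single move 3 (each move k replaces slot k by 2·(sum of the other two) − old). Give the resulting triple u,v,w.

start (1,5,4) = (f(1,0),f(0,1),f(1,1))
replace slot 3: 2·(1+5) − 4 = 8 → (1,5,8)

1,5,8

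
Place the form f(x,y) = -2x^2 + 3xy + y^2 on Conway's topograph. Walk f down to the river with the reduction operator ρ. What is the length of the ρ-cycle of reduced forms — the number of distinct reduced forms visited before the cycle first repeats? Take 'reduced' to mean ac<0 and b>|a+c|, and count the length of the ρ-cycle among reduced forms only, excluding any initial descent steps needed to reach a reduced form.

D = 17, ⌊√D⌋ = 4
river: ρ → (1,3,-2)
river: ρ → (-2,1,2)
river: ρ → (2,3,-1)
river: ρ → (-1,3,2)
river: ρ → (2,1,-2)
river: ρ → (-2,3,1)
ρ-cycle length = 6 (tail of 0 descent steps not counted)

6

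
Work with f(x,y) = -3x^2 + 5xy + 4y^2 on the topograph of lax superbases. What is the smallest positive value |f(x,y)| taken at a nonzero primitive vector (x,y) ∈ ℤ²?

river: ρ → (4,3,-4)
river: ρ → (-4,5,3)
river: ρ → (3,7,-2)
river: ρ → (-2,5,6)
river: ρ → (6,7,-1)
river: ρ → (-1,7,6)
river: ρ → (6,5,-2)
river: ρ → (-2,7,3)
river: ρ → (3,5,-4)
river: ρ → (-4,3,4)
river: ρ → (4,5,-3)
river: ρ → (-3,7,2)
river: ρ → (2,5,-6)
river: ρ → (-6,7,1)
river: ρ → (1,7,-6)
river: ρ → (-6,5,2)
river: ρ → (2,7,-3)
river: ρ → (-3,5,4)
closes: descent 0, river 18
min |a| on river = 1

1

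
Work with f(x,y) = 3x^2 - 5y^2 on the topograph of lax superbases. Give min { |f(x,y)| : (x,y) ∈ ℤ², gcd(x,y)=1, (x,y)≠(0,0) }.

descent: ρ → (-5,0,3)
descent: ρ → (3,6,-2)  [lands on river]
river: ρ → (-2,6,3)
closes: descent 2, river 2
min |a| on river = 2

2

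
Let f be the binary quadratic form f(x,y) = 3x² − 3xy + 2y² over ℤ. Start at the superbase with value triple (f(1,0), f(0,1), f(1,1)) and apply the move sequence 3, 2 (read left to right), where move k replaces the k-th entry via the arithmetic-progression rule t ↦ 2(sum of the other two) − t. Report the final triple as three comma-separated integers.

start (3,2,2) = (f(1,0),f(0,1),f(1,1))
replace slot 3: 2·(3+2) − 2 = 8 → (3,2,8)
replace slot 2: 2·(3+8) − 2 = 20 → (3,20,8)

3,20,8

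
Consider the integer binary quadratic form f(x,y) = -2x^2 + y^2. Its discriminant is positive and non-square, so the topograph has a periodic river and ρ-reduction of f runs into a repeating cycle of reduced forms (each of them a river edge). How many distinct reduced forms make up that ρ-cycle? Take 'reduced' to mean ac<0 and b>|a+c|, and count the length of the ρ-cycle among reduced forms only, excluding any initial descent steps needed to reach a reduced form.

D = 8, ⌊√D⌋ = 2
descent: ρ → (1,2,-1)  [lands on river]
river: ρ → (-1,2,1)
ρ-cycle length = 2 (tail of 1 descent step not counted)

2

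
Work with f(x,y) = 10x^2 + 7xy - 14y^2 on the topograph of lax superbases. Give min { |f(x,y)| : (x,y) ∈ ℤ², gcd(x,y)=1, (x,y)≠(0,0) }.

river: ρ → (-14,21,3)
river: ρ → (3,21,-14)
river: ρ → (-14,7,10)
river: ρ → (10,13,-11)
river: ρ → (-11,9,12)
river: ρ → (12,15,-8)
river: ρ → (-8,17,10)
river: ρ → (10,23,-2)
river: ρ → (-2,21,21)
river: ρ → (21,21,-2)
river: ρ → (-2,23,10)
river: ρ → (10,17,-8)
river: ρ → (-8,15,12)
river: ρ → (12,9,-11)
river: ρ → (-11,13,10)
river: ρ → (10,7,-14)
closes: descent 0, river 16
min |a| on river = 2

2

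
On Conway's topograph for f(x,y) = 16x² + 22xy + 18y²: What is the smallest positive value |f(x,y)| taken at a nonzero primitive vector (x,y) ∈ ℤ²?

translate: b→-10 (≡22 mod 32), so (16,22,18)→(16,-10,12)
flip: (16,-10,12)→(12,10,16)
reduced (well bottom): (12,10,16) with a≤c, −a<b≤a
well minimum = a = 12

12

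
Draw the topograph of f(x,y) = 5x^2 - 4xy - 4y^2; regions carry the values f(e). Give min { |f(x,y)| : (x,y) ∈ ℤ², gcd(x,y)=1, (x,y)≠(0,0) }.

descent: ρ → (-4,4,5)  [lands on river]
river: ρ → (5,6,-3)
river: ρ → (-3,6,5)
river: ρ → (5,4,-4)
closes: descent 1, river 4
min |a| on river = 3

3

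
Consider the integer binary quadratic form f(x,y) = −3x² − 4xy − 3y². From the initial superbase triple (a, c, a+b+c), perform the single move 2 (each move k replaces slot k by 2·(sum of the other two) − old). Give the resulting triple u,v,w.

start (-3,-3,-10) = (f(1,0),f(0,1),f(1,1))
replace slot 2: 2·((-3)+(-10)) − (-3) = -23 → (-3,-23,-10)

-3,-23,-10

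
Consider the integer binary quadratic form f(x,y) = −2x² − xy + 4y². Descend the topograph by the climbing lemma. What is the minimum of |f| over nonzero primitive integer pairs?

descent: ρ → (4,1,-2)
descent: ρ → (-2,3,3)  [lands on river]
river: ρ → (3,3,-2)
river: ρ → (-2,5,1)
river: ρ → (1,5,-2)
closes: descent 2, river 4
min |a| on river = 1

1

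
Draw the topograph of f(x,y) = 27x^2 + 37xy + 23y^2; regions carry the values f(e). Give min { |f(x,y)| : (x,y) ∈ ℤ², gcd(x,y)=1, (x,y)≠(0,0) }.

translate: b→-17 (≡37 mod 54), so (27,37,23)→(27,-17,13)
flip: (27,-17,13)→(13,17,27)
translate: b→-9 (≡17 mod 26), so (13,17,27)→(13,-9,23)
reduced (well bottom): (13,-9,23) with a≤c, −a<b≤a
well minimum = a = 13

13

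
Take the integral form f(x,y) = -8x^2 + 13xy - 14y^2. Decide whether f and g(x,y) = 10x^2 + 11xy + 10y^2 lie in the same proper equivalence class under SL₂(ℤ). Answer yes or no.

D₁ = -279, D₂ = -279
f is negative-definite; reduce −f:
−f: translate: b→3 (≡-13 mod 16), so (8,-13,14)→(8,3,9)
−f: reduced (well bottom): (8,3,9) with a≤c, −a<b≤a
flip sign back: reduced form of f is (-8,-3,-9)
g: translate: b→-9 (≡11 mod 20), so (10,11,10)→(10,-9,9)
g: flip: (10,-9,9)→(9,9,10)
g: reduced (well bottom): (9,9,10) with a≤c, −a<b≤a
reduced forms (-8, -3, -9) vs (9, 9, 10) ⇒ inequivalent

no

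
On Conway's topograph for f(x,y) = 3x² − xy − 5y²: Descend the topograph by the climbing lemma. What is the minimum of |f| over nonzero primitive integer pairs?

descent: ρ → (-5,1,3)
descent: ρ → (3,5,-3)  [lands on river]
river: ρ → (-3,7,1)
river: ρ → (1,7,-3)
river: ρ → (-3,5,3)
river: ρ → (3,7,-1)
river: ρ → (-1,7,3)
closes: descent 2, river 6
min |a| on river = 1

1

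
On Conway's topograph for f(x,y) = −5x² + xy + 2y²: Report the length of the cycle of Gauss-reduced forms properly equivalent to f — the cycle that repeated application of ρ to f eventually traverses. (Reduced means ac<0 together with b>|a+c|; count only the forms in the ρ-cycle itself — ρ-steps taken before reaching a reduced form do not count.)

D = 41, ⌊√D⌋ = 6
descent: ρ → (2,3,-4)  [lands on river]
river: ρ → (-4,5,1)
river: ρ → (1,5,-4)
river: ρ → (-4,3,2)
river: ρ → (2,5,-2)
river: ρ → (-2,3,4)
river: ρ → (4,5,-1)
river: ρ → (-1,5,4)
river: ρ → (4,3,-2)
river: ρ → (-2,5,2)
ρ-cycle length = 10 (tail of 1 descent step not counted)

10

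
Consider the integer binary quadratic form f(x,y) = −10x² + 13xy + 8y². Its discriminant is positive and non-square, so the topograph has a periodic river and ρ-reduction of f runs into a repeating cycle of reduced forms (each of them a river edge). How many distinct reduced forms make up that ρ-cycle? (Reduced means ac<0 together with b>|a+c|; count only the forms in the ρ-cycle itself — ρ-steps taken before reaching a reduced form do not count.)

D = 489, ⌊√D⌋ = 22
river: ρ → (8,19,-4)
river: ρ → (-4,21,3)
river: ρ → (3,21,-4)
river: ρ → (-4,19,8)
river: ρ → (8,13,-10)
river: ρ → (-10,7,11)
river: ρ → (11,15,-6)
river: ρ → (-6,21,2)
river: ρ → (2,19,-16)
river: ρ → (-16,13,5)
river: ρ → (5,17,-10)
river: ρ → (-10,3,12)
river: ρ → (12,21,-1)
river: ρ → (-1,21,12)
river: ρ → (12,3,-10)
river: ρ → (-10,17,5)
river: ρ → (5,13,-16)
river: ρ → (-16,19,2)
river: ρ → (2,21,-6)
river: ρ → (-6,15,11)
river: ρ → (11,7,-10)
river: ρ → (-10,13,8)
ρ-cycle length = 22 (tail of 0 descent steps not counted)

22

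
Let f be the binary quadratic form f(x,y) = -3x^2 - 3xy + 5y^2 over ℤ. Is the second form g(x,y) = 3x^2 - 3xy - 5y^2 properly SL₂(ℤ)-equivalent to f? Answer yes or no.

D₁ = 69, D₂ = 69
river cycle of f (length 4): (5, 3, -3), (-3, 3, 5), (5, 7, -1), (-1, 7, 5)
river cycle of g (length 4): (-5, 3, 3), (3, 3, -5), (-5, 7, 1), (1, 7, -5)
cycles differ ⇒ inequivalent

no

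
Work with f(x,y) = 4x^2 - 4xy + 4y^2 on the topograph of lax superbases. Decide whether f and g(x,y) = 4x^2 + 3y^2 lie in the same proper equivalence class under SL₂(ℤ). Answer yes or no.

D₁ = -48, D₂ = -48
f: translate: b→4 (≡-4 mod 8), so (4,-4,4)→(4,4,4)
f: reduced (well bottom): (4,4,4) with a≤c, −a<b≤a
g: flip: (4,0,3)→(3,0,4)
g: reduced (well bottom): (3,0,4) with a≤c, −a<b≤a
reduced forms (4, 4, 4) vs (3, 0, 4) ⇒ inequivalent

no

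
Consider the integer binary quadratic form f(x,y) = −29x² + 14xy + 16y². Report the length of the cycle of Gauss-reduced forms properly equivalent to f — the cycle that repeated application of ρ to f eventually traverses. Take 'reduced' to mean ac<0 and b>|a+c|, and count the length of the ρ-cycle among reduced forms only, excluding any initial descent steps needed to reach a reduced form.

D = 2052, ⌊√D⌋ = 45
river: ρ → (16,18,-27)
river: ρ → (-27,36,7)
river: ρ → (7,34,-32)
river: ρ → (-32,30,9)
river: ρ → (9,42,-8)
river: ρ → (-8,38,19)
river: ρ → (19,38,-8)
river: ρ → (-8,42,9)
river: ρ → (9,30,-32)
river: ρ → (-32,34,7)
river: ρ → (7,36,-27)
river: ρ → (-27,18,16)
river: ρ → (16,14,-29)
river: ρ → (-29,44,1)
river: ρ → (1,44,-29)
river: ρ → (-29,14,16)
ρ-cycle length = 16 (tail of 0 descent steps not counted)

16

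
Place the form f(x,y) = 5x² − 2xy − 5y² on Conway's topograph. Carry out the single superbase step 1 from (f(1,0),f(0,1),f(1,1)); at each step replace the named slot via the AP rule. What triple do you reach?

start (5,-5,-2) = (f(1,0),f(0,1),f(1,1))
replace slot 1: 2·((-5)+(-2)) − 5 = -19 → (-19,-5,-2)

-19,-5,-2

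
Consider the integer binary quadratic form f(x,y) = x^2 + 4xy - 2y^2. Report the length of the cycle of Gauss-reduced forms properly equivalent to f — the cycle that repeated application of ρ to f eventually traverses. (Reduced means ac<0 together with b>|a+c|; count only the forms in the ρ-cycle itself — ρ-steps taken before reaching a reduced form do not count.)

D = 24, ⌊√D⌋ = 4
river: ρ → (-2,4,1)
river: ρ → (1,4,-2)
ρ-cycle length = 2 (tail of 0 descent steps not counted)

2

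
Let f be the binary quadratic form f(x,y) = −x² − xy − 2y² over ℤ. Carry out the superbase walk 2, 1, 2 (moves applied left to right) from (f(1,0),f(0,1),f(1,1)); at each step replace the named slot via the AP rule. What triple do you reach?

start (-1,-2,-4) = (f(1,0),f(0,1),f(1,1))
replace slot 2: 2·((-1)+(-4)) − (-2) = -8 → (-1,-8,-4)
replace slot 1: 2·((-8)+(-4)) − (-1) = -23 → (-23,-8,-4)
replace slot 2: 2·((-23)+(-4)) − (-8) = -46 → (-23,-46,-4)

-23,-46,-4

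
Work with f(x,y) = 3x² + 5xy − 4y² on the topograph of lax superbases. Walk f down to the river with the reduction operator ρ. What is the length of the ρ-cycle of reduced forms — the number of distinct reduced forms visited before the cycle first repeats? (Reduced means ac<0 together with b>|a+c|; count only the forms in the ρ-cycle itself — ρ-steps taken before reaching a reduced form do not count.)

D = 73, ⌊√D⌋ = 8
river: ρ → (-4,3,4)
river: ρ → (4,5,-3)
river: ρ → (-3,7,2)
river: ρ → (2,5,-6)
river: ρ → (-6,7,1)
river: ρ → (1,7,-6)
river: ρ → (-6,5,2)
river: ρ → (2,7,-3)
river: ρ → (-3,5,4)
river: ρ → (4,3,-4)
river: ρ → (-4,5,3)
river: ρ → (3,7,-2)
river: ρ → (-2,5,6)
river: ρ → (6,7,-1)
river: ρ → (-1,7,6)
river: ρ → (6,5,-2)
river: ρ → (-2,7,3)
river: ρ → (3,5,-4)
ρ-cycle length = 18 (tail of 0 descent steps not counted)

18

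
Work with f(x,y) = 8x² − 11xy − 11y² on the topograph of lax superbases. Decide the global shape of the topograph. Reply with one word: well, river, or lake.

D = b²−4ac = (-11)² − 4·8·(-11) = 473
D > 0 non-square ⇒ indefinite ⇒ periodic river

river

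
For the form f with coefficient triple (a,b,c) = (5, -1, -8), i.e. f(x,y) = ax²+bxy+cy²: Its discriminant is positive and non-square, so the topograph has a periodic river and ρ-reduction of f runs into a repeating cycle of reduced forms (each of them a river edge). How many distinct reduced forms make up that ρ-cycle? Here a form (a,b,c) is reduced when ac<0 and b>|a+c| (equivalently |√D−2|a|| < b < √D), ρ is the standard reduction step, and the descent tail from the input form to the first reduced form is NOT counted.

D = 161, ⌊√D⌋ = 12
descent: ρ → (-8,1,5)
descent: ρ → (5,9,-4)  [lands on river]
river: ρ → (-4,7,7)
river: ρ → (7,7,-4)
river: ρ → (-4,9,5)
river: ρ → (5,11,-2)
river: ρ → (-2,9,10)
river: ρ → (10,11,-1)
river: ρ → (-1,11,10)
river: ρ → (10,9,-2)
river: ρ → (-2,11,5)
ρ-cycle length = 10 (tail of 2 descent steps not counted)

10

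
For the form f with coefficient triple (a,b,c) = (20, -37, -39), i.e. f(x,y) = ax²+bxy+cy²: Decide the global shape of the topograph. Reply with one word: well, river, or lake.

D = b²−4ac = (-37)² − 4·20·(-39) = 4489
D = 67² is a perfect square ⇒ form factors over ℤ ⇒ lakes

lake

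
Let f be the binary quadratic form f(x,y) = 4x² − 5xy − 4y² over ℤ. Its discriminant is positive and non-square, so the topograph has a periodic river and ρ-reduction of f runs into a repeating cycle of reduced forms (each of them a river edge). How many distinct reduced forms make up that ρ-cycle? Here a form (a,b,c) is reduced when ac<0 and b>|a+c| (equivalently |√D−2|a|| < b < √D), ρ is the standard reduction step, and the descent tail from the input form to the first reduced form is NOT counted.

D = 89, ⌊√D⌋ = 9
descent: ρ → (-4,5,4)  [lands on river]
river: ρ → (4,3,-5)
river: ρ → (-5,7,2)
river: ρ → (2,9,-1)
river: ρ → (-1,9,2)
river: ρ → (2,7,-5)
river: ρ → (-5,3,4)
river: ρ → (4,5,-4)
river: ρ → (-4,3,5)
river: ρ → (5,7,-2)
river: ρ → (-2,9,1)
river: ρ → (1,9,-2)
river: ρ → (-2,7,5)
river: ρ → (5,3,-4)
ρ-cycle length = 14 (tail of 1 descent step not counted)

14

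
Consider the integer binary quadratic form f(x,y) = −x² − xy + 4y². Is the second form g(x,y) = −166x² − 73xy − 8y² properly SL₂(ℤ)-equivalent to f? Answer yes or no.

D₁ = 17, D₂ = 17
river cycle of f (length 6): (-1, 3, 2), (2, 1, -2), (-2, 3, 1), (1, 3, -2), (-2, 1, 2), (2, 3, -1)
river cycle of g (length 6): (-1, 3, 2), (2, 1, -2), (-2, 3, 1), (1, 3, -2), (-2, 1, 2), (2, 3, -1)
cycles coincide ⇒ equivalent

yes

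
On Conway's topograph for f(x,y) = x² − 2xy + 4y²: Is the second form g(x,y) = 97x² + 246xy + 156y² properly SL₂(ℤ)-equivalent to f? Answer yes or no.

D₁ = -12, D₂ = -12
f: translate: b→0 (≡-2 mod 2), so (1,-2,4)→(1,0,3)
f: reduced (well bottom): (1,0,3) with a≤c, −a<b≤a
g: translate: b→52 (≡246 mod 194), so (97,246,156)→(97,52,7)
g: flip: (97,52,7)→(7,-52,97)
g: translate: b→4 (≡-52 mod 14), so (7,-52,97)→(7,4,1)
g: flip: (7,4,1)→(1,-4,7)
g: translate: b→0 (≡-4 mod 2), so (1,-4,7)→(1,0,3)
g: reduced (well bottom): (1,0,3) with a≤c, −a<b≤a
reduced forms (1, 0, 3) vs (1, 0, 3) ⇒ equivalent

yes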